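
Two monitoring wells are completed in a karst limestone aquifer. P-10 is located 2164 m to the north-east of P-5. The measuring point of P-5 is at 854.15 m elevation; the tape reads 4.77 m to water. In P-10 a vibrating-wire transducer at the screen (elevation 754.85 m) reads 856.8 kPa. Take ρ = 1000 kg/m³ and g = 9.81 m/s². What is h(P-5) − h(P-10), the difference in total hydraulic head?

Δh ≈ 7.19 m

Total head at P-5: h = 854.15 − 4.77 = 849.38 m.
Pressure head at P-10: ψ = P/(ρg) = 856.8×1000 / (1000 × 9.81) = 87.34 m.
Total head at P-10: h = z + ψ = 754.85 + 87.34 = 842.19 m.
Head difference: h(P-5) − h(P-10) = 849.38 − 842.19 = 7.19 m.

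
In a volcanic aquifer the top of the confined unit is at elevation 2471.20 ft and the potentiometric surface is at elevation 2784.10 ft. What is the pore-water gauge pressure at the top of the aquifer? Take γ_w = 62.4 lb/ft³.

P ≈ 136 psi

Pressure head at the aquifer top: ψ = h − z = 2784.10 − 2471.20 = 312.90 ft.
P = γψ/144 = 62.4 × 312.90 / 144 = 136 psi.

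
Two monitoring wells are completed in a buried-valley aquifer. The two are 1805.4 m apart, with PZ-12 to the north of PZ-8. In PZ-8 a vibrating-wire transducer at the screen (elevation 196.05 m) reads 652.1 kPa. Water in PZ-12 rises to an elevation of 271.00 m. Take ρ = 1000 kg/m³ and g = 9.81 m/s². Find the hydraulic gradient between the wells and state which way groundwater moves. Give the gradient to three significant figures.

Pressure head at PZ-8: ψ = P/(ρg) = 652.1×1000 / (1000 × 9.81) = 66.47 m.
Total head at PZ-8: h = z + ψ = 196.05 + 66.47 = 262.52 m.
Total head at PZ-12: h = 271.00 m (water level in the piezometer is the total head).
Head difference: h(PZ-8) − h(PZ-12) = 262.52 − 271.00 = -8.48 m.
Hydraulic gradient: i = |Δh| / L = 8.48 / 1805.4 = 0.00470.
Flow is from higher to lower head: from PZ-12 toward PZ-8, i.e. toward the south.

i ≈ 0.00470; groundwater flows toward the south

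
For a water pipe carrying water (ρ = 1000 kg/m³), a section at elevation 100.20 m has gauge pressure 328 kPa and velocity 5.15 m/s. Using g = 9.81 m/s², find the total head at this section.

h ≈ 134.99 m

Pressure head ψ = P/(ρg) = 328×1000 / (1000 × 9.81) = 33.44 m.
Velocity head = v²/(2g) = 5.15² / (2 × 9.81) = 1.352 m.
h = z + ψ + v²/(2g) = 100.20 + 33.44 + 1.352 = 134.99 m.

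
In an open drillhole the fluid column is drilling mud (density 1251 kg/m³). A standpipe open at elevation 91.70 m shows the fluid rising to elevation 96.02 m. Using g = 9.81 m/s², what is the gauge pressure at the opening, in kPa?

P ≈ 53.0 kPa

Pressure head ψ = h − z = 96.02 − 91.70 = 4.32 m.
P = ρgψ = 1251 × 9.81 × 4.32 = 53016 Pa ≈ 53.0 kPa.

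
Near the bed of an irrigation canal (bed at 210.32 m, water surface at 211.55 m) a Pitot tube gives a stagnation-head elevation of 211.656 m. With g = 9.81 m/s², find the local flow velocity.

v ≈ 1.44 m/s

Near the bed, under hydrostatic conditions, the piezometric head (z + ψ) equals the free-surface elevation, 211.55 m.
Velocity head = total − piezometric = 211.656 − 211.55 = 0.106 m.
v = √(2g·h_v) = √(2 × 9.81 × 0.106) = 1.44 m/s.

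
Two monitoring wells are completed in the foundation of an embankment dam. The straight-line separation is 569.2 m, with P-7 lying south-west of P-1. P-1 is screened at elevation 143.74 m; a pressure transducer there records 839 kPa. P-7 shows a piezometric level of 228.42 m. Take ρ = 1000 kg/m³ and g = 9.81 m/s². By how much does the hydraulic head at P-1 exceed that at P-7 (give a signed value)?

Pressure head at P-1: ψ = P/(ρg) = 839×1000 / (1000 × 9.81) = 85.52 m.
Total head at P-1: h = z + ψ = 143.74 + 85.52 = 229.26 m.
Total head at P-7: h = 228.42 m (water level in the piezometer is the total head).
Head difference: h(P-1) − h(P-7) = 229.26 − 228.42 = 0.84 m.

Δh ≈ 0.84 m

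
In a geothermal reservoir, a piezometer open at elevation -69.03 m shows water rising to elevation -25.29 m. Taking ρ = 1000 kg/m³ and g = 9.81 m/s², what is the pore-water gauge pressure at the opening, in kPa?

Pressure head ψ = h − z = -25.29 − (-69.03) = 43.74 m.
P = ρgψ = 1000 × 9.81 × 43.74 = 429089 Pa ≈ 429 kPa.

P ≈ 429 kPa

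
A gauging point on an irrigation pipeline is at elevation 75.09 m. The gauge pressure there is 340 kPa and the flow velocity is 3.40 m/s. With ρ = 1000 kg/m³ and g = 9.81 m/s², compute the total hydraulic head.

h ≈ 110.34 m

Pressure head ψ = P/(ρg) = 340×1000 / (1000 × 9.81) = 34.66 m.
Velocity head = v²/(2g) = 3.40² / (2 × 9.81) = 0.589 m.
h = z + ψ + v²/(2g) = 75.09 + 34.66 + 0.589 = 110.34 m.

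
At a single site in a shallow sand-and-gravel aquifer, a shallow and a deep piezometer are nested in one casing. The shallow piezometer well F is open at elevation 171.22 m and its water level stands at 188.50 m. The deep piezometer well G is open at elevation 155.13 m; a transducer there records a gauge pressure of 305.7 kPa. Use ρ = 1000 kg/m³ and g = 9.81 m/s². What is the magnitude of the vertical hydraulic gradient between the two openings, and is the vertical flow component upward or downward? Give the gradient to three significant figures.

Total head at well F: h = 188.50 m (water level in the standpipe).
Pressure head at well G: ψ = P/(ρg) = 305.7×1000 / (1000 × 9.81) = 31.16 m.
Total head at well G: h = z + ψ = 155.13 + 31.16 = 186.29 m.
Δh = h(well F) − h(well G) = 188.50 − 186.29 = 2.21 m.
Vertical separation Δz = 171.22 − 155.13 = 16.09 m.
|i_v| = |Δh| / Δz = 2.21 / 16.09 = 0.137.
Head is higher in the shallow piezometer, so vertical flow is downward (recharge condition).

|i_v| ≈ 0.137; vertical flow is downward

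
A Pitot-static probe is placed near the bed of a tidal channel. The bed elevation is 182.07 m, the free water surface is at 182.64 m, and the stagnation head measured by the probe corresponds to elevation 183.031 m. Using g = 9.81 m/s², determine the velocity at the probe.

Near the bed, under hydrostatic conditions, the piezometric head (z + ψ) equals the free-surface elevation, 182.64 m.
Velocity head = total − piezometric = 183.031 − 182.64 = 0.391 m.
v = √(2g·h_v) = √(2 × 9.81 × 0.391) = 2.77 m/s.

v ≈ 2.77 m/s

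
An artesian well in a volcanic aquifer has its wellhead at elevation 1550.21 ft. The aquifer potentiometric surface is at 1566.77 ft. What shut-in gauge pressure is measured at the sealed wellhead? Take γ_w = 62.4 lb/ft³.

Head above the cap: Δh = 1566.77 − 1550.21 = 16.56 ft.
P = γΔh/144 = 62.4 × 16.56 / 144 = 7.18 psi.

P ≈ 7.18 psi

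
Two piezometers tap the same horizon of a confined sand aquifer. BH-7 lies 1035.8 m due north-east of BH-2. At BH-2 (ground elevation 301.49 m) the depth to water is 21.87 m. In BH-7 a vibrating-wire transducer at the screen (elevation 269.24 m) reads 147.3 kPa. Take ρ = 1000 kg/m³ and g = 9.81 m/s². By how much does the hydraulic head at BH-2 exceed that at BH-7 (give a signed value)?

Total head at BH-2: h = 301.49 − 21.87 = 279.62 m.
Pressure head at BH-7: ψ = P/(ρg) = 147.3×1000 / (1000 × 9.81) = 15.02 m.
Total head at BH-7: h = z + ψ = 269.24 + 15.02 = 284.26 m.
Head difference: h(BH-2) − h(BH-7) = 279.62 − 284.26 = -4.64 m.

Δh ≈ -4.64 m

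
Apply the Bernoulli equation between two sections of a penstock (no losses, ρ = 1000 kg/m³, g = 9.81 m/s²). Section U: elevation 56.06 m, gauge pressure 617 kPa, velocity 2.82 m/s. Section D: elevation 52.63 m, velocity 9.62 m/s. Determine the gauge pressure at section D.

Pressure head at U: ψ₁ = P₁/(ρg) = 617×1000 / (1000 × 9.81) = 62.90 m.
Velocity heads: v₁²/2g = 2.82²/19.62 = 0.405 m; v₂²/2g = 9.62²/19.62 = 4.717 m.
Total head H = z₁ + ψ₁ + v₁²/2g = 56.06 + 62.90 + 0.405 = 119.37 m.
ψ₂ = H − z₂ − v₂²/2g = 119.37 − 52.63 − 4.717 = 62.02 m.
P₂ = ρgψ₂ = 1000 × 9.81 × 62.02 ≈ 608 kPa.

P₂ ≈ 608 kPa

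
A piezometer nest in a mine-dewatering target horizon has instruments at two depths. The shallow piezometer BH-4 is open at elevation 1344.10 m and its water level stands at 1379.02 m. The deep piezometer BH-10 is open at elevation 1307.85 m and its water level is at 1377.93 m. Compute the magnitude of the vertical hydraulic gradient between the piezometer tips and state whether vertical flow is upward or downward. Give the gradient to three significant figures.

Total head at BH-4: h = 1379.02 m (water level in the standpipe).
Total head at BH-10: h = 1377.93 m.
Δh = h(BH-4) − h(BH-10) = 1379.02 − 1377.93 = 1.09 m.
Vertical separation Δz = 1344.10 − 1307.85 = 36.25 m.
|i_v| = |Δh| / Δz = 1.09 / 36.25 = 0.0301.
Head is higher in the shallow piezometer, so vertical flow is downward (recharge condition).

|i_v| ≈ 0.0301; vertical flow is downward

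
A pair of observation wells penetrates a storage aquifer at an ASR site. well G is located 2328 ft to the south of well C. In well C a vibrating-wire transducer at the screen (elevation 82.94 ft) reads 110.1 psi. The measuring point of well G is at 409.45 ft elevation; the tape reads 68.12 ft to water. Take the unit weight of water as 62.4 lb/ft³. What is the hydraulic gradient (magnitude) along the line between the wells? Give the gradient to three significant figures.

Pressure head at well C: ψ = 144·P/γ = 144 × 110.1 / 62.4 = 254.08 ft.
Total head at well C: h = z + ψ = 82.94 + 254.08 = 337.02 ft.
Total head at well G: h = 409.45 − 68.12 = 341.33 ft.
Head difference: h(well C) − h(well G) = 337.02 − 341.33 = -4.31 ft.
Hydraulic gradient: i = |Δh| / L = 4.31 / 2328 = 0.00185.

i ≈ 0.00185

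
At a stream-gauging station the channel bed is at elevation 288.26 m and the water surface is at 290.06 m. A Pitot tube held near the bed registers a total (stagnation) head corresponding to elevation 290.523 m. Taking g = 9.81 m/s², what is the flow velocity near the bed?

v ≈ 3.01 m/s

Near the bed, under hydrostatic conditions, the piezometric head (z + ψ) equals the free-surface elevation, 290.06 m.
Velocity head = total − piezometric = 290.523 − 290.06 = 0.463 m.
v = √(2g·h_v) = √(2 × 9.81 × 0.463) = 3.01 m/s.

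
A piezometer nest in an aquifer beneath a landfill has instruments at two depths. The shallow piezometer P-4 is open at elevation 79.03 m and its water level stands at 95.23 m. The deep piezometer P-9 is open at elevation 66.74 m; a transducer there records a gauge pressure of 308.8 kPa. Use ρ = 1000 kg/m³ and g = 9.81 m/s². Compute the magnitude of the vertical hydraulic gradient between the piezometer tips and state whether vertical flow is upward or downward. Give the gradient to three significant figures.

|i_v| ≈ 0.243; vertical flow is upward

Total head at P-4: h = 95.23 m (water level in the standpipe).
Pressure head at P-9: ψ = P/(ρg) = 308.8×1000 / (1000 × 9.81) = 31.48 m.
Total head at P-9: h = z + ψ = 66.74 + 31.48 = 98.22 m.
Δh = h(P-4) − h(P-9) = 95.23 − 98.22 = -2.99 m.
Vertical separation Δz = 79.03 − 66.74 = 12.29 m.
|i_v| = |Δh| / Δz = 2.99 / 12.29 = 0.243.
Head is higher in the deep piezometer, so vertical flow is upward (discharge condition).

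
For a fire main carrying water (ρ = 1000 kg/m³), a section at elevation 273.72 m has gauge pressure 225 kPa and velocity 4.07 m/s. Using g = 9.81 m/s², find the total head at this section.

Pressure head ψ = P/(ρg) = 225×1000 / (1000 × 9.81) = 22.94 m.
Velocity head = v²/(2g) = 4.07² / (2 × 9.81) = 0.844 m.
h = z + ψ + v²/(2g) = 273.72 + 22.94 + 0.844 = 297.50 m.

h ≈ 297.50 m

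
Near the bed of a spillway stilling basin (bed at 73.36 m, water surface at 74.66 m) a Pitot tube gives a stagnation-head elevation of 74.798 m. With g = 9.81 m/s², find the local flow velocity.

Near the bed, under hydrostatic conditions, the piezometric head (z + ψ) equals the free-surface elevation, 74.66 m.
Velocity head = total − piezometric = 74.798 − 74.66 = 0.138 m.
v = √(2g·h_v) = √(2 × 9.81 × 0.138) = 1.65 m/s.

v ≈ 1.65 m/s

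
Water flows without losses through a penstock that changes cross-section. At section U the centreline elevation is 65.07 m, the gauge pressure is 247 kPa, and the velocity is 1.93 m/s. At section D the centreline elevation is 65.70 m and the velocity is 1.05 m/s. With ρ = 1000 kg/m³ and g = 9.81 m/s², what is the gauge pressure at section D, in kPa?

Pressure head at U: ψ₁ = P₁/(ρg) = 247×1000 / (1000 × 9.81) = 25.18 m.
Velocity heads: v₁²/2g = 1.93²/19.62 = 0.190 m; v₂²/2g = 1.05²/19.62 = 0.056 m.
Total head H = z₁ + ψ₁ + v₁²/2g = 65.07 + 25.18 + 0.190 = 90.44 m.
ψ₂ = H − z₂ − v₂²/2g = 90.44 − 65.70 − 0.056 = 24.68 m.
P₂ = ρgψ₂ = 1000 × 9.81 × 24.68 ≈ 242 kPa.

P₂ ≈ 242 kPa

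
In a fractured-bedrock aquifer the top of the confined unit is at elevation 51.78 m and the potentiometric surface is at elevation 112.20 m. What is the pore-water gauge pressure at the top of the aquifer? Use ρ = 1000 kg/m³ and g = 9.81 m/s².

Pressure head at the aquifer top: ψ = h − z = 112.20 − 51.78 = 60.42 m.
P = ρgψ = 1000 × 9.81 × 60.42 = 592720 Pa ≈ 593 kPa.

P ≈ 593 kPa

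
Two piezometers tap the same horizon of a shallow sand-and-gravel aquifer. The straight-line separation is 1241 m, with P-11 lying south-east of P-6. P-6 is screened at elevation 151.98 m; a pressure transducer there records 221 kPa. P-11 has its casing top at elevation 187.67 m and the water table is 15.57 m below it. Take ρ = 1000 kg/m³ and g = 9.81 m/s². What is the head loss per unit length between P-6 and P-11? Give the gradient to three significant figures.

Pressure head at P-6: ψ = P/(ρg) = 221×1000 / (1000 × 9.81) = 22.53 m.
Total head at P-6: h = z + ψ = 151.98 + 22.53 = 174.51 m.
Total head at P-11: h = 187.67 − 15.57 = 172.10 m.
Head difference: h(P-6) − h(P-11) = 174.51 − 172.10 = 2.41 m.
Hydraulic gradient: i = |Δh| / L = 2.41 / 1241 = 0.00194.

i ≈ 0.00194 m/m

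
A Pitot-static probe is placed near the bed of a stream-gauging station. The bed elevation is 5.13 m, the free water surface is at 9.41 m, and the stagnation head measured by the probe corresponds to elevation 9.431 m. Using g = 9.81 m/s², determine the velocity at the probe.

v ≈ 0.642 m/s

Near the bed, under hydrostatic conditions, the piezometric head (z + ψ) equals the free-surface elevation, 9.41 m.
Velocity head = total − piezometric = 9.431 − 9.41 = 0.021 m.
v = √(2g·h_v) = √(2 × 9.81 × 0.021) = 0.642 m/s.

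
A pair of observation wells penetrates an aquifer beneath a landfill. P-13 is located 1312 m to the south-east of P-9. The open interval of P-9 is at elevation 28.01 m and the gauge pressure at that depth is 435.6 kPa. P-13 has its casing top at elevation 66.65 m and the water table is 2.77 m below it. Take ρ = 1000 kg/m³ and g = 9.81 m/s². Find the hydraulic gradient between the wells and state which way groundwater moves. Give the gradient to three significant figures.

Pressure head at P-9: ψ = P/(ρg) = 435.6×1000 / (1000 × 9.81) = 44.40 m.
Total head at P-9: h = z + ψ = 28.01 + 44.40 = 72.41 m.
Total head at P-13: h = 66.65 − 2.77 = 63.88 m.
Head difference: h(P-9) − h(P-13) = 72.41 − 63.88 = 8.53 m.
Hydraulic gradient: i = |Δh| / L = 8.53 / 1312 = 0.00650.
Flow is from higher to lower head: from P-9 toward P-13, i.e. toward the south-east.

i ≈ 0.00650; groundwater flows toward the south-east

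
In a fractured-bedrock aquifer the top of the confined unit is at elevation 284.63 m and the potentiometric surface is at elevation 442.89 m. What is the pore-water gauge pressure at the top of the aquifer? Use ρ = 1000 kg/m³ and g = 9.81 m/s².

P ≈ 1550 kPa

Pressure head at the aquifer top: ψ = h − z = 442.89 − 284.63 = 158.26 m.
P = ρgψ = 1000 × 9.81 × 158.26 = 1552531 Pa ≈ 1550 kPa.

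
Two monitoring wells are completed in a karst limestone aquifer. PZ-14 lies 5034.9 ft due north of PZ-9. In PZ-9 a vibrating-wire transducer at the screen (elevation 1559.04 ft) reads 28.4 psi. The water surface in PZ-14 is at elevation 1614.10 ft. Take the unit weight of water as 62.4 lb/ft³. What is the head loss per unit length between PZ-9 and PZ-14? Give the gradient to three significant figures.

Pressure head at PZ-9: ψ = 144·P/γ = 144 × 28.4 / 62.4 = 65.54 ft.
Total head at PZ-9: h = z + ψ = 1559.04 + 65.54 = 1624.58 ft.
Total head at PZ-14: h = 1614.10 ft (water level in the piezometer is the total head).
Head difference: h(PZ-9) − h(PZ-14) = 1624.58 − 1614.10 = 10.48 ft.
Hydraulic gradient: i = |Δh| / L = 10.48 / 5034.9 = 0.00208.

i ≈ 0.00208 ft/ft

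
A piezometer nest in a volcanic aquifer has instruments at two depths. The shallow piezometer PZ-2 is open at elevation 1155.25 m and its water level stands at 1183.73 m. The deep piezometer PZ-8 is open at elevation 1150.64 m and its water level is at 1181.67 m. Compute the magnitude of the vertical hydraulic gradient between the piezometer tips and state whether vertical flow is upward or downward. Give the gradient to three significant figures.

|i_v| ≈ 0.447; vertical flow is downward

Total head at PZ-2: h = 1183.73 m (water level in the standpipe).
Total head at PZ-8: h = 1181.67 m.
Δh = h(PZ-2) − h(PZ-8) = 1183.73 − 1181.67 = 2.06 m.
Vertical separation Δz = 1155.25 − 1150.64 = 4.61 m.
|i_v| = |Δh| / Δz = 2.06 / 4.61 = 0.447.
Head is higher in the shallow piezometer, so vertical flow is downward (recharge condition).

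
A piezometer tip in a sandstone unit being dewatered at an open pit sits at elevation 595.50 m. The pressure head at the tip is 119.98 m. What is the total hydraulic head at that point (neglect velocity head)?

h = z + ψ = 595.50 + 119.98 = 715.48 m.

h ≈ 715.48 m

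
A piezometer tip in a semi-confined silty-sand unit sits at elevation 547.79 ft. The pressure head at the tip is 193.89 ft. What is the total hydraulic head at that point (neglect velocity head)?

h = z + ψ = 547.79 + 193.89 = 741.68 ft.

h ≈ 741.68 ft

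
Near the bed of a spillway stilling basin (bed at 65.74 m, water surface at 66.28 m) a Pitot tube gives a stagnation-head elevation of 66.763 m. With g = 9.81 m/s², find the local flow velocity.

Near the bed, under hydrostatic conditions, the piezometric head (z + ψ) equals the free-surface elevation, 66.28 m.
Velocity head = total − piezometric = 66.763 − 66.28 = 0.483 m.
v = √(2g·h_v) = √(2 × 9.81 × 0.483) = 3.08 m/s.

v ≈ 3.08 m/s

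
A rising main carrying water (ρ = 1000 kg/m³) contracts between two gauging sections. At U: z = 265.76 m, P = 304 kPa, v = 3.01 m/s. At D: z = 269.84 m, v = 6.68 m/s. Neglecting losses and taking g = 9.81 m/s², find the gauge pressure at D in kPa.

Pressure head at U: ψ₁ = P₁/(ρg) = 304×1000 / (1000 × 9.81) = 30.99 m.
Velocity heads: v₁²/2g = 3.01²/19.62 = 0.462 m; v₂²/2g = 6.68²/19.62 = 2.274 m.
Total head H = z₁ + ψ₁ + v₁²/2g = 265.76 + 30.99 + 0.462 = 297.21 m.
ψ₂ = H − z₂ − v₂²/2g = 297.21 − 269.84 − 2.274 = 25.10 m.
P₂ = ρgψ₂ = 1000 × 9.81 × 25.10 ≈ 246 kPa.

P₂ ≈ 246 kPa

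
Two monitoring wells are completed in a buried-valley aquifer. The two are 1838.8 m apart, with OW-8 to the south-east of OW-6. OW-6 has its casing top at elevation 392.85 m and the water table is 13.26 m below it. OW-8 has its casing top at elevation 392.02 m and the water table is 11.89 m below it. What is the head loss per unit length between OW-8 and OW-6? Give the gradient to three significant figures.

i ≈ 0.000294 m/m

Total head at OW-6: h = 392.85 − 13.26 = 379.59 m.
Total head at OW-8: h = 392.02 − 11.89 = 380.13 m.
Head difference: h(OW-6) − h(OW-8) = 379.59 − 380.13 = -0.54 m.
Hydraulic gradient: i = |Δh| / L = 0.54 / 1838.8 = 0.000294.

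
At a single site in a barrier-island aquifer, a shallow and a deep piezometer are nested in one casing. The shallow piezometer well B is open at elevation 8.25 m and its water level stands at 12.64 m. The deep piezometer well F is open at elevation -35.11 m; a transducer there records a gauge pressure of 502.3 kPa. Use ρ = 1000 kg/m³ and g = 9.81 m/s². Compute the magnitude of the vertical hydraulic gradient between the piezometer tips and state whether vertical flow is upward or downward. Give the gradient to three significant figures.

Total head at well B: h = 12.64 m (water level in the standpipe).
Pressure head at well F: ψ = P/(ρg) = 502.3×1000 / (1000 × 9.81) = 51.20 m.
Total head at well F: h = z + ψ = -35.11 + 51.20 = 16.09 m.
Δh = h(well B) − h(well F) = 12.64 − 16.09 = -3.45 m.
Vertical separation Δz = 8.25 − (-35.11) = 43.36 m.
|i_v| = |Δh| / Δz = 3.45 / 43.36 = 0.0796.
Head is higher in the deep piezometer, so vertical flow is upward (discharge condition).

|i_v| ≈ 0.0796; vertical flow is upward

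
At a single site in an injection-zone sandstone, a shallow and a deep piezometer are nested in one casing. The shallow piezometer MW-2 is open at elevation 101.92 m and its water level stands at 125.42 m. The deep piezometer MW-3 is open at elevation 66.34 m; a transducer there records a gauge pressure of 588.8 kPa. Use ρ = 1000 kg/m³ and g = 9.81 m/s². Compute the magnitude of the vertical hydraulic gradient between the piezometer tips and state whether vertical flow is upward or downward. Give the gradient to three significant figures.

Total head at MW-2: h = 125.42 m (water level in the standpipe).
Pressure head at MW-3: ψ = P/(ρg) = 588.8×1000 / (1000 × 9.81) = 60.02 m.
Total head at MW-3: h = z + ψ = 66.34 + 60.02 = 126.36 m.
Δh = h(MW-2) − h(MW-3) = 125.42 − 126.36 = -0.94 m.
Vertical separation Δz = 101.92 − 66.34 = 35.58 m.
|i_v| = |Δh| / Δz = 0.94 / 35.58 = 0.0264.
Head is higher in the deep piezometer, so vertical flow is upward (discharge condition).

|i_v| ≈ 0.0264; vertical flow is upward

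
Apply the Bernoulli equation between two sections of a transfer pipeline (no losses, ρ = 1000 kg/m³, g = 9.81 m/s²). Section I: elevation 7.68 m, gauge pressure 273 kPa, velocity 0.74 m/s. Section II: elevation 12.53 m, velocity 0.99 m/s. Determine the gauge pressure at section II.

Pressure head at I: ψ₁ = P₁/(ρg) = 273×1000 / (1000 × 9.81) = 27.83 m.
Velocity heads: v₁²/2g = 0.74²/19.62 = 0.028 m; v₂²/2g = 0.99²/19.62 = 0.050 m.
Total head H = z₁ + ψ₁ + v₁²/2g = 7.68 + 27.83 + 0.028 = 35.54 m.
ψ₂ = H − z₂ − v₂²/2g = 35.54 − 12.53 − 0.050 = 22.96 m.
P₂ = ρgψ₂ = 1000 × 9.81 × 22.96 ≈ 225 kPa.

P₂ ≈ 225 kPa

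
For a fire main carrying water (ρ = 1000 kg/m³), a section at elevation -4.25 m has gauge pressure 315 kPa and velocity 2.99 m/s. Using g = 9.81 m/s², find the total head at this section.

Pressure head ψ = P/(ρg) = 315×1000 / (1000 × 9.81) = 32.11 m.
Velocity head = v²/(2g) = 2.99² / (2 × 9.81) = 0.456 m.
h = z + ψ + v²/(2g) = -4.25 + 32.11 + 0.456 = 28.32 m.

h ≈ 28.32 m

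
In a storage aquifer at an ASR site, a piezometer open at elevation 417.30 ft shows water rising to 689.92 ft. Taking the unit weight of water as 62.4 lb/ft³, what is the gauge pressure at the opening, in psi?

P ≈ 118 psi

Pressure head ψ = h − z = 689.92 − 417.30 = 272.62 ft.
P = γ·ψ / 144 = 62.4 × 272.62 / 144 = 118 psi.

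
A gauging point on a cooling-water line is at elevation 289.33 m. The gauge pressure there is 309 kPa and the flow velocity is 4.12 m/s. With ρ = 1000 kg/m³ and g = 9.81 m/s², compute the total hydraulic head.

Pressure head ψ = P/(ρg) = 309×1000 / (1000 × 9.81) = 31.50 m.
Velocity head = v²/(2g) = 4.12² / (2 × 9.81) = 0.865 m.
h = z + ψ + v²/(2g) = 289.33 + 31.50 + 0.865 = 321.69 m.

h ≈ 321.69 m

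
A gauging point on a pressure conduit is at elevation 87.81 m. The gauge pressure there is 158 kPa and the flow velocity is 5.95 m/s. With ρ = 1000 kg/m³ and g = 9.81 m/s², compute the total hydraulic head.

Pressure head ψ = P/(ρg) = 158×1000 / (1000 × 9.81) = 16.11 m.
Velocity head = v²/(2g) = 5.95² / (2 × 9.81) = 1.804 m.
h = z + ψ + v²/(2g) = 87.81 + 16.11 + 1.804 = 105.72 m.

h ≈ 105.72 m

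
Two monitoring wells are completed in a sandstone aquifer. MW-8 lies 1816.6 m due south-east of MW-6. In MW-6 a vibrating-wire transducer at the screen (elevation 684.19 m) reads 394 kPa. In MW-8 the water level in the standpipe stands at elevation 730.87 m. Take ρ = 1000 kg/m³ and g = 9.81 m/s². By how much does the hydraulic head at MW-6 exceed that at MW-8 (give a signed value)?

Pressure head at MW-6: ψ = P/(ρg) = 394×1000 / (1000 × 9.81) = 40.16 m.
Total head at MW-6: h = z + ψ = 684.19 + 40.16 = 724.35 m.
Total head at MW-8: h = 730.87 m (water level in the piezometer is the total head).
Head difference: h(MW-6) − h(MW-8) = 724.35 − 730.87 = -6.52 m.

Δh ≈ -6.52 m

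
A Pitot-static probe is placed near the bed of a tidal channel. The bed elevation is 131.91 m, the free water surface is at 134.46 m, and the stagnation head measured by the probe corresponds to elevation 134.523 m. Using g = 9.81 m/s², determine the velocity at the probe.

v ≈ 1.11 m/s

Near the bed, under hydrostatic conditions, the piezometric head (z + ψ) equals the free-surface elevation, 134.46 m.
Velocity head = total − piezometric = 134.523 − 134.46 = 0.063 m.
v = √(2g·h_v) = √(2 × 9.81 × 0.063) = 1.11 m/s.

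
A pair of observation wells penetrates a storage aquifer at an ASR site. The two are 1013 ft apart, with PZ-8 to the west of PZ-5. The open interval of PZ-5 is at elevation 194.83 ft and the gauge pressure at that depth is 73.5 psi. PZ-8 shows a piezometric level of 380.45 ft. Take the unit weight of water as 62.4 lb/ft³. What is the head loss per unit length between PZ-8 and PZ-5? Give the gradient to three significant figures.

i ≈ 0.0158 ft/ft

Pressure head at PZ-5: ψ = 144·P/γ = 144 × 73.5 / 62.4 = 169.62 ft.
Total head at PZ-5: h = z + ψ = 194.83 + 169.62 = 364.45 ft.
Total head at PZ-8: h = 380.45 ft (water level in the piezometer is the total head).
Head difference: h(PZ-5) − h(PZ-8) = 364.45 − 380.45 = -16.00 ft.
Hydraulic gradient: i = |Δh| / L = 16.00 / 1013 = 0.0158.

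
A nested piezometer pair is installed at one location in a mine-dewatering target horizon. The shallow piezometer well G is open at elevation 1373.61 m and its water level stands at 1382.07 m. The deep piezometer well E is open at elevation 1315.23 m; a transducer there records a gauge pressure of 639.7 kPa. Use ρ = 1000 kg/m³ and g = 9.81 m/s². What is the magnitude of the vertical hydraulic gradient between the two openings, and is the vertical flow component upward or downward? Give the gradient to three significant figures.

Total head at well G: h = 1382.07 m (water level in the standpipe).
Pressure head at well E: ψ = P/(ρg) = 639.7×1000 / (1000 × 9.81) = 65.21 m.
Total head at well E: h = z + ψ = 1315.23 + 65.21 = 1380.44 m.
Δh = h(well G) − h(well E) = 1382.07 − 1380.44 = 1.63 m.
Vertical separation Δz = 1373.61 − 1315.23 = 58.38 m.
|i_v| = |Δh| / Δz = 1.63 / 58.38 = 0.0279.
Head is higher in the shallow piezometer, so vertical flow is downward (recharge condition).

|i_v| ≈ 0.0279; vertical flow is downward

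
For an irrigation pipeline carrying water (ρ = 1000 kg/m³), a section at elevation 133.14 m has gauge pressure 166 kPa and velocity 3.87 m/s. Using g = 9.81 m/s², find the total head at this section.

h ≈ 150.82 m

Pressure head ψ = P/(ρg) = 166×1000 / (1000 × 9.81) = 16.92 m.
Velocity head = v²/(2g) = 3.87² / (2 × 9.81) = 0.763 m.
h = z + ψ + v²/(2g) = 133.14 + 16.92 + 0.763 = 150.82 m.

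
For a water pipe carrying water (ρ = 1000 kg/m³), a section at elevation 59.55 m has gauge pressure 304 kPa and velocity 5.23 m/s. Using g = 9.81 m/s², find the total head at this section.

h ≈ 91.93 m

Pressure head ψ = P/(ρg) = 304×1000 / (1000 × 9.81) = 30.99 m.
Velocity head = v²/(2g) = 5.23² / (2 × 9.81) = 1.394 m.
h = z + ψ + v²/(2g) = 59.55 + 30.99 + 1.394 = 91.93 m.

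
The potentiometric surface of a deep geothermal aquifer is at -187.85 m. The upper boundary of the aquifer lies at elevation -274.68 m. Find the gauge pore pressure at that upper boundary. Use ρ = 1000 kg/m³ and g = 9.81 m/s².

P ≈ 852 kPa

Pressure head at the aquifer top: ψ = h − z = -187.85 − (-274.68) = 86.83 m.
P = ρgψ = 1000 × 9.81 × 86.83 = 851802 Pa ≈ 852 kPa.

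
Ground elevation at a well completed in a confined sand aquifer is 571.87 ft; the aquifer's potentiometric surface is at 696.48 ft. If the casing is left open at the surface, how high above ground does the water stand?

Water rises to the potentiometric surface, so the rise above ground = 696.48 − 571.87 = 124.61 ft.

≈ 124.61 ft above ground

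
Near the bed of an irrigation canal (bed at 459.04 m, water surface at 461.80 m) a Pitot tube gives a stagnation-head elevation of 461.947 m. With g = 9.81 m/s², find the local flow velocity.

Near the bed, under hydrostatic conditions, the piezometric head (z + ψ) equals the free-surface elevation, 461.80 m.
Velocity head = total − piezometric = 461.947 − 461.80 = 0.147 m.
v = √(2g·h_v) = √(2 × 9.81 × 0.147) = 1.70 m/s.

v ≈ 1.70 m/s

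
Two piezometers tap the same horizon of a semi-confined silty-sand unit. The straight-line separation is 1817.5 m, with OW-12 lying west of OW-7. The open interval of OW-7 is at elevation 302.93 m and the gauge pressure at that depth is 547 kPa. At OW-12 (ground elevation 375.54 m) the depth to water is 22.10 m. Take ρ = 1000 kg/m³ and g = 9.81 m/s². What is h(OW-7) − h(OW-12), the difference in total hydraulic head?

Δh ≈ 5.25 m

Pressure head at OW-7: ψ = P/(ρg) = 547×1000 / (1000 × 9.81) = 55.76 m.
Total head at OW-7: h = z + ψ = 302.93 + 55.76 = 358.69 m.
Total head at OW-12: h = 375.54 − 22.10 = 353.44 m.
Head difference: h(OW-7) − h(OW-12) = 358.69 − 353.44 = 5.25 m.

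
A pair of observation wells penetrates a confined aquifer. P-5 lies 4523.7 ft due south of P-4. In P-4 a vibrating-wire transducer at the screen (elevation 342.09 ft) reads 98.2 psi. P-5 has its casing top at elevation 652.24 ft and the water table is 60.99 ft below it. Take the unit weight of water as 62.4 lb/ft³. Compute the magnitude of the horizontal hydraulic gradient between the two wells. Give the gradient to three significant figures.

i ≈ 0.00498

Pressure head at P-4: ψ = 144·P/γ = 144 × 98.2 / 62.4 = 226.62 ft.
Total head at P-4: h = z + ψ = 342.09 + 226.62 = 568.71 ft.
Total head at P-5: h = 652.24 − 60.99 = 591.25 ft.
Head difference: h(P-4) − h(P-5) = 568.71 − 591.25 = -22.54 ft.
Hydraulic gradient: i = |Δh| / L = 22.54 / 4523.7 = 0.00498.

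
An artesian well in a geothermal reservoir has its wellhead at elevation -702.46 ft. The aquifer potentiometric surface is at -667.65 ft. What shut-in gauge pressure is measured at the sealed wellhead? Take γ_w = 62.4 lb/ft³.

P ≈ 15.1 psi

Head above the cap: Δh = -667.65 − (-702.46) = 34.81 ft.
P = γΔh/144 = 62.4 × 34.81 / 144 = 15.1 psi.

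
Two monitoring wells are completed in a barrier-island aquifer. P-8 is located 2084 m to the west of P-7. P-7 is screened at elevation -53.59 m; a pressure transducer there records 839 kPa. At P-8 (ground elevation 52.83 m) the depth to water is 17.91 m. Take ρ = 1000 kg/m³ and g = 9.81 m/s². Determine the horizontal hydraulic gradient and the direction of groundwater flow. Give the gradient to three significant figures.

Pressure head at P-7: ψ = P/(ρg) = 839×1000 / (1000 × 9.81) = 85.52 m.
Total head at P-7: h = z + ψ = -53.59 + 85.52 = 31.93 m.
Total head at P-8: h = 52.83 − 17.91 = 34.92 m.
Head difference: h(P-7) − h(P-8) = 31.93 − 34.92 = -2.99 m.
Hydraulic gradient: i = |Δh| / L = 2.99 / 2084 = 0.00143.
Flow is from higher to lower head: from P-8 toward P-7, i.e. toward the east.

i ≈ 0.00143; groundwater flows toward the east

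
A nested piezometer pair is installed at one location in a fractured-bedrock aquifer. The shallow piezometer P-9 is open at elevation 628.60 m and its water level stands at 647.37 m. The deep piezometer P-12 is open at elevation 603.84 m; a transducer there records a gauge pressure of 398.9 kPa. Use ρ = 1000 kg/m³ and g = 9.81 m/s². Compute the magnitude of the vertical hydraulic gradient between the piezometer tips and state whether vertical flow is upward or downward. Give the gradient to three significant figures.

Total head at P-9: h = 647.37 m (water level in the standpipe).
Pressure head at P-12: ψ = P/(ρg) = 398.9×1000 / (1000 × 9.81) = 40.66 m.
Total head at P-12: h = z + ψ = 603.84 + 40.66 = 644.50 m.
Δh = h(P-9) − h(P-12) = 647.37 − 644.50 = 2.87 m.
Vertical separation Δz = 628.60 − 603.84 = 24.76 m.
|i_v| = |Δh| / Δz = 2.87 / 24.76 = 0.116.
Head is higher in the shallow piezometer, so vertical flow is downward (recharge condition).

|i_v| ≈ 0.116; vertical flow is downward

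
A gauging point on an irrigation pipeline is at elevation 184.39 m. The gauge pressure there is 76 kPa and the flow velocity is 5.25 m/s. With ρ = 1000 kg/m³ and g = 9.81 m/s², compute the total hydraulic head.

h ≈ 193.54 m

Pressure head ψ = P/(ρg) = 76×1000 / (1000 × 9.81) = 7.75 m.
Velocity head = v²/(2g) = 5.25² / (2 × 9.81) = 1.405 m.
h = z + ψ + v²/(2g) = 184.39 + 7.75 + 1.405 = 193.54 m.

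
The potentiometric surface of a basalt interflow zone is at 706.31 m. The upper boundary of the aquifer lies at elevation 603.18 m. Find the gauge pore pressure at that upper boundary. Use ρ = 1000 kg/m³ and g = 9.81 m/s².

P ≈ 1010 kPa

Pressure head at the aquifer top: ψ = h − z = 706.31 − 603.18 = 103.13 m.
P = ρgψ = 1000 × 9.81 × 103.13 = 1011705 Pa ≈ 1010 kPa.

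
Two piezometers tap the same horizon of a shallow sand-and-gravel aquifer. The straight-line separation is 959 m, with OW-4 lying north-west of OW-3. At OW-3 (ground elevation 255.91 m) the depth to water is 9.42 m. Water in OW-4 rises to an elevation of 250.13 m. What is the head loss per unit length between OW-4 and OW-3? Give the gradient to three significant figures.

i ≈ 0.00380 m/m

Total head at OW-3: h = 255.91 − 9.42 = 246.49 m.
Total head at OW-4: h = 250.13 m (water level in the piezometer is the total head).
Head difference: h(OW-3) − h(OW-4) = 246.49 − 250.13 = -3.64 m.
Hydraulic gradient: i = |Δh| / L = 3.64 / 959 = 0.00380.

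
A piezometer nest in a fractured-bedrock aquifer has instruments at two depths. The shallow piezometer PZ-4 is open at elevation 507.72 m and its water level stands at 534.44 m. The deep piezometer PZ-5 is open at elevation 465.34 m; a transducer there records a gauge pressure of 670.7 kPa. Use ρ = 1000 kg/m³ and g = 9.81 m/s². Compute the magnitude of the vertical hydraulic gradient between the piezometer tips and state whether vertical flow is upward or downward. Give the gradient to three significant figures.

|i_v| ≈ 0.0172; vertical flow is downward

Total head at PZ-4: h = 534.44 m (water level in the standpipe).
Pressure head at PZ-5: ψ = P/(ρg) = 670.7×1000 / (1000 × 9.81) = 68.37 m.
Total head at PZ-5: h = z + ψ = 465.34 + 68.37 = 533.71 m.
Δh = h(PZ-4) − h(PZ-5) = 534.44 − 533.71 = 0.73 m.
Vertical separation Δz = 507.72 − 465.34 = 42.38 m.
|i_v| = |Δh| / Δz = 0.73 / 42.38 = 0.0172.
Head is higher in the shallow piezometer, so vertical flow is downward (recharge condition).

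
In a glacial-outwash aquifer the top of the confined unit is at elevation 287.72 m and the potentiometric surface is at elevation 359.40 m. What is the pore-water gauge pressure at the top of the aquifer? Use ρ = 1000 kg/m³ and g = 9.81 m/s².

Pressure head at the aquifer top: ψ = h − z = 359.40 − 287.72 = 71.68 m.
P = ρgψ = 1000 × 9.81 × 71.68 = 703181 Pa ≈ 703 kPa.

P ≈ 703 kPa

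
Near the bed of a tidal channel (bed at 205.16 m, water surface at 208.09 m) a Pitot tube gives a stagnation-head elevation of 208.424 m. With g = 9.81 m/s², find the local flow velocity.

v ≈ 2.56 m/s

Near the bed, under hydrostatic conditions, the piezometric head (z + ψ) equals the free-surface elevation, 208.09 m.
Velocity head = total − piezometric = 208.424 − 208.09 = 0.334 m.
v = √(2g·h_v) = √(2 × 9.81 × 0.334) = 2.56 m/s.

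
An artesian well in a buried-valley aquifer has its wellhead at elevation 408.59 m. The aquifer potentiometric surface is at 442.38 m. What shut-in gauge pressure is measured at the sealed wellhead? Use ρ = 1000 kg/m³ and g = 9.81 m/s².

P ≈ 331 kPa

Head above the cap: Δh = 442.38 − 408.59 = 33.79 m.
P = ρgΔh = 1000 × 9.81 × 33.79 = 331480 Pa ≈ 331 kPa.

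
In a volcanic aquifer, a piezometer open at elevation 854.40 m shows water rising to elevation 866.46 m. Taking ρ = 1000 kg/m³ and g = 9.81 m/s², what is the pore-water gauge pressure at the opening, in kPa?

P ≈ 118 kPa

Pressure head ψ = h − z = 866.46 − 854.40 = 12.06 m.
P = ρgψ = 1000 × 9.81 × 12.06 = 118309 Pa ≈ 118 kPa.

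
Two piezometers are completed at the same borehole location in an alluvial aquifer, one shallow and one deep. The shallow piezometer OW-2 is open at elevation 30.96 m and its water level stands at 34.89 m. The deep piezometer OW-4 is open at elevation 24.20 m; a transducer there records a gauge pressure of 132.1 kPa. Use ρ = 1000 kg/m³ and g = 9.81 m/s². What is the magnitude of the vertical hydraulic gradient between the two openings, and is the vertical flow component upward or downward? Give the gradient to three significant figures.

|i_v| ≈ 0.411; vertical flow is upward

Total head at OW-2: h = 34.89 m (water level in the standpipe).
Pressure head at OW-4: ψ = P/(ρg) = 132.1×1000 / (1000 × 9.81) = 13.47 m.
Total head at OW-4: h = z + ψ = 24.20 + 13.47 = 37.67 m.
Δh = h(OW-2) − h(OW-4) = 34.89 − 37.67 = -2.78 m.
Vertical separation Δz = 30.96 − 24.20 = 6.76 m.
|i_v| = |Δh| / Δz = 2.78 / 6.76 = 0.411.
Head is higher in the deep piezometer, so vertical flow is upward (discharge condition).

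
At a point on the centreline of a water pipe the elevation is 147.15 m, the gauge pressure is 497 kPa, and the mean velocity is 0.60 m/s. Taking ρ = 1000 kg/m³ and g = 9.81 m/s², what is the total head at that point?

h ≈ 197.83 m

Pressure head ψ = P/(ρg) = 497×1000 / (1000 × 9.81) = 50.66 m.
Velocity head = v²/(2g) = 0.60² / (2 × 9.81) = 0.018 m.
h = z + ψ + v²/(2g) = 147.15 + 50.66 + 0.018 = 197.83 m.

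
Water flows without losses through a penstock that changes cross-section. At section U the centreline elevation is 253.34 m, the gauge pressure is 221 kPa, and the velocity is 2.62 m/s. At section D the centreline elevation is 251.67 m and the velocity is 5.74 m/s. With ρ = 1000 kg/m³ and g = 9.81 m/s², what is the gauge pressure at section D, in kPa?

Pressure head at U: ψ₁ = P₁/(ρg) = 221×1000 / (1000 × 9.81) = 22.53 m.
Velocity heads: v₁²/2g = 2.62²/19.62 = 0.350 m; v₂²/2g = 5.74²/19.62 = 1.679 m.
Total head H = z₁ + ψ₁ + v₁²/2g = 253.34 + 22.53 + 0.350 = 276.22 m.
ψ₂ = H − z₂ − v₂²/2g = 276.22 − 251.67 − 1.679 = 22.87 m.
P₂ = ρgψ₂ = 1000 × 9.81 × 22.87 ≈ 224 kPa.

P₂ ≈ 224 kPa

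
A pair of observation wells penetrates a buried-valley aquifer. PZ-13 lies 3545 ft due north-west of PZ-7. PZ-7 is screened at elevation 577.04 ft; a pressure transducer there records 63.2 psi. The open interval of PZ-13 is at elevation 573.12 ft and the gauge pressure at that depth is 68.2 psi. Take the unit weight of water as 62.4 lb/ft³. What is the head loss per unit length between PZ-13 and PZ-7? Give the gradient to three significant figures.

i ≈ 0.00215 ft/ft

Pressure head at PZ-7: ψ = 144·P/γ = 144 × 63.2 / 62.4 = 145.85 ft.
Total head at PZ-7: h = z + ψ = 577.04 + 145.85 = 722.89 ft.
Pressure head at PZ-13: ψ = 144·P/γ = 144 × 68.2 / 62.4 = 157.38 ft.
Total head at PZ-13: h = z + ψ = 573.12 + 157.38 = 730.50 ft.
Head difference: h(PZ-7) − h(PZ-13) = 722.89 − 730.50 = -7.61 ft.
Hydraulic gradient: i = |Δh| / L = 7.61 / 3545 = 0.00215.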